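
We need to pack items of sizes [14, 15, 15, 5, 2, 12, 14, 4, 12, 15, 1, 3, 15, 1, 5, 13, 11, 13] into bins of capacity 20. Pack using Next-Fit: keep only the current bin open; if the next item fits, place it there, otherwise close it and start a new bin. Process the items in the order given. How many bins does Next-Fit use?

11 bins

bin 1: place 14, 6 left
bin 2: place 15, 5 left
bin 3: place 15, 5 left
bin 3: place 5, 0 left
bin 4: place 2, 18 left
bin 4: place 12, 6 left
bin 5: place 14, 6 left
bin 5: place 4, 2 left
bin 6: place 12, 8 left
bin 7: place 15, 5 left
bin 7: place 1, 4 left
bin 7: place 3, 1 left
bin 8: place 15, 5 left
bin 8: place 1, 4 left
bin 9: place 5, 15 left
bin 9: place 13, 2 left
bin 10: place 11, 9 left
bin 11: place 13, 7 left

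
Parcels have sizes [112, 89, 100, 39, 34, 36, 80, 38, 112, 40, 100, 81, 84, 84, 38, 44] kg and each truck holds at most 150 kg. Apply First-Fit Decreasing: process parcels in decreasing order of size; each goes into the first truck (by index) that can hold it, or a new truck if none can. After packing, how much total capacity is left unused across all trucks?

Sorted descending: 112, 112, 100, 100, 89, 84, 84, 81, 80, 44, 40, 39, 38, 38, 36, 34.
112 kg → truck 1 (remaining 38 kg)
112 kg → truck 2 (remaining 38 kg)
100 kg → truck 3 (remaining 50 kg)
100 kg → truck 4 (remaining 50 kg)
89 kg → truck 5 (remaining 61 kg)
84 kg → truck 6 (remaining 66 kg)
84 kg → truck 7 (remaining 66 kg)
81 kg → truck 8 (remaining 69 kg)
80 kg → truck 9 (remaining 70 kg)
44 kg → truck 3 (remaining 6 kg)
40 kg → truck 4 (remaining 10 kg)
39 kg → truck 5 (remaining 22 kg)
38 kg → truck 1 (remaining 0 kg)
38 kg → truck 2 (remaining 0 kg)
36 kg → truck 6 (remaining 30 kg)
34 kg → truck 7 (remaining 32 kg)
9 trucks × 150 kg = 1350 kg; used 1111 kg; unused 239 kg.

239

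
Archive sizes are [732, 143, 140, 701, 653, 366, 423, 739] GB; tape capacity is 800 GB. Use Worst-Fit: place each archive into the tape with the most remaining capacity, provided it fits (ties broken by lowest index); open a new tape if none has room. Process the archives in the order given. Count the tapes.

6 tapes

tape 1: place 732 GB, 68 GB left
tape 2: place 143 GB, 657 GB left
tape 2: place 140 GB, 517 GB left
tape 3: place 701 GB, 99 GB left
tape 4: place 653 GB, 147 GB left
tape 2: place 366 GB, 151 GB left
tape 5: place 423 GB, 377 GB left
tape 6: place 739 GB, 61 GB left
Final tapes: [732] [143,140,366] [701] [653] [423] [739].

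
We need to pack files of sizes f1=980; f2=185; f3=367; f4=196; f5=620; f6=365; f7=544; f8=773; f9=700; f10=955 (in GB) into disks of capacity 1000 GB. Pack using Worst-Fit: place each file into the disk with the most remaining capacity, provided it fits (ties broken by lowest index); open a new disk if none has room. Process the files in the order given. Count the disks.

f1 (980 GB) → disk 1 (remaining 20 GB)
f2 (185 GB) → disk 2 (remaining 815 GB)
f3 (367 GB) → disk 2 (remaining 448 GB)
f4 (196 GB) → disk 2 (remaining 252 GB)
f5 (620 GB) → disk 3 (remaining 380 GB)
f6 (365 GB) → disk 3 (remaining 15 GB)
f7 (544 GB) → disk 4 (remaining 456 GB)
f8 (773 GB) → disk 5 (remaining 227 GB)
f9 (700 GB) → disk 6 (remaining 300 GB)
f10 (955 GB) → disk 7 (remaining 45 GB)

7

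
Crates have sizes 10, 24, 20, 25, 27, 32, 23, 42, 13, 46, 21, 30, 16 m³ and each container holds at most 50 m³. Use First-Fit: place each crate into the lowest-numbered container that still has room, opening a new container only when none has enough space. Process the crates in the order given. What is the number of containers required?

container 1: place 10 m³, 40 m³ left
container 1: place 24 m³, 16 m³ left
container 2: place 20 m³, 30 m³ left
container 2: place 25 m³, 5 m³ left
container 3: place 27 m³, 23 m³ left
container 4: place 32 m³, 18 m³ left
container 3: place 23 m³, 0 m³ left
container 5: place 42 m³, 8 m³ left
container 1: place 13 m³, 3 m³ left
container 6: place 46 m³, 4 m³ left
container 7: place 21 m³, 29 m³ left
container 8: place 30 m³, 20 m³ left
container 4: place 16 m³, 2 m³ left
Final containers: [10,24,13] [20,25] [27,23] [32,16] [42] [46] [21] [30].

8 containers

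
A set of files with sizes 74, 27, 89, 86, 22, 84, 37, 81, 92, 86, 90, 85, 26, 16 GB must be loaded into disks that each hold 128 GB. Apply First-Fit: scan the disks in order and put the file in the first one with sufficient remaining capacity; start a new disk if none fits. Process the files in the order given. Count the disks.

9

Put 74 GB in disk 1; 54 GB remain.
Put 27 GB in disk 1; 27 GB remain.
Put 89 GB in disk 2; 39 GB remain.
Put 86 GB in disk 3; 42 GB remain.
Put 22 GB in disk 1; 5 GB remain.
Put 84 GB in disk 4; 44 GB remain.
Put 37 GB in disk 2; 2 GB remain.
Put 81 GB in disk 5; 47 GB remain.
Put 92 GB in disk 6; 36 GB remain.
Put 86 GB in disk 7; 42 GB remain.
Put 90 GB in disk 8; 38 GB remain.
Put 85 GB in disk 9; 43 GB remain.
Put 26 GB in disk 3; 16 GB remain.
Put 16 GB in disk 3; 0 GB remain.
Final disks: [74,27,22] [89,37] [86,26,16] [84] [81] [92] [86] [90] [85].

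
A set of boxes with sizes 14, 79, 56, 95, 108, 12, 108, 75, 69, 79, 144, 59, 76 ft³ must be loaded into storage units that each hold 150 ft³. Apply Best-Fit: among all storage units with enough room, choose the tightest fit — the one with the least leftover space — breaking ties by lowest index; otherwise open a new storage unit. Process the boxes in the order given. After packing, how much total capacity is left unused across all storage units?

226

storage unit 1: place 14 ft³, 136 ft³ left
storage unit 1: place 79 ft³, 57 ft³ left
storage unit 1: place 56 ft³, 1 ft³ left
storage unit 2: place 95 ft³, 55 ft³ left
storage unit 3: place 108 ft³, 42 ft³ left
storage unit 3: place 12 ft³, 30 ft³ left
storage unit 4: place 108 ft³, 42 ft³ left
storage unit 5: place 75 ft³, 75 ft³ left
storage unit 5: place 69 ft³, 6 ft³ left
storage unit 6: place 79 ft³, 71 ft³ left
storage unit 7: place 144 ft³, 6 ft³ left
storage unit 6: place 59 ft³, 12 ft³ left
storage unit 8: place 76 ft³, 74 ft³ left
8 storage units × 150 ft³ = 1200 ft³; used 974 ft³; unused 226 ft³.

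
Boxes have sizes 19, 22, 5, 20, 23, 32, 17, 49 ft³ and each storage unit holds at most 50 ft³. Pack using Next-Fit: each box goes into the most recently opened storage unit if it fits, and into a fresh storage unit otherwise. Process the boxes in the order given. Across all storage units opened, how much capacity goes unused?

19 ft³ → storage unit 1 (remaining 31 ft³)
22 ft³ → storage unit 1 (remaining 9 ft³)
5 ft³ → storage unit 1 (remaining 4 ft³)
20 ft³ → storage unit 2 (remaining 30 ft³)
23 ft³ → storage unit 2 (remaining 7 ft³)
32 ft³ → storage unit 3 (remaining 18 ft³)
17 ft³ → storage unit 3 (remaining 1 ft³)
49 ft³ → storage unit 4 (remaining 1 ft³)
4 storage units × 50 ft³ = 200 ft³; used 187 ft³; unused 13 ft³.

13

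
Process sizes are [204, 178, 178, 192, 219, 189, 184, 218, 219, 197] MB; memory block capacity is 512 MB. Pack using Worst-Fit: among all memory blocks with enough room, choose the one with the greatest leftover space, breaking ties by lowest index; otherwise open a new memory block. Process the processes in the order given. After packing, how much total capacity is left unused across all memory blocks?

memory block 1: place 204 MB, 308 MB left
memory block 1: place 178 MB, 130 MB left
memory block 2: place 178 MB, 334 MB left
memory block 2: place 192 MB, 142 MB left
memory block 3: place 219 MB, 293 MB left
memory block 3: place 189 MB, 104 MB left
memory block 4: place 184 MB, 328 MB left
memory block 4: place 218 MB, 110 MB left
memory block 5: place 219 MB, 293 MB left
memory block 5: place 197 MB, 96 MB left
5 memory blocks × 512 MB = 2560 MB; used 1978 MB; unused 582 MB.

582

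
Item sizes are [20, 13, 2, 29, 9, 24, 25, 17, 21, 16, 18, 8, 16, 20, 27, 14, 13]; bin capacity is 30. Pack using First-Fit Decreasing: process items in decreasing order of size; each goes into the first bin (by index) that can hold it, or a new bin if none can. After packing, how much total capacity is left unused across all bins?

Sorted descending: 29, 27, 25, 24, 21, 20, 20, 18, 17, 16, 16, 14, 13, 13, 9, 8, 2.
Put 29 in bin 1; 1 remain.
Put 27 in bin 2; 3 remain.
Put 25 in bin 3; 5 remain.
Put 24 in bin 4; 6 remain.
Put 21 in bin 5; 9 remain.
Put 20 in bin 6; 10 remain.
Put 20 in bin 7; 10 remain.
Put 18 in bin 8; 12 remain.
Put 17 in bin 9; 13 remain.
Put 16 in bin 10; 14 remain.
Put 16 in bin 11; 14 remain.
Put 14 in bin 10; 0 remain.
Put 13 in bin 9; 0 remain.
Put 13 in bin 11; 1 remain.
Put 9 in bin 5; 0 remain.
Put 8 in bin 6; 2 remain.
Put 2 in bin 2; 1 remain.
11 bins × 30 = 330; used 292; unused 38.

38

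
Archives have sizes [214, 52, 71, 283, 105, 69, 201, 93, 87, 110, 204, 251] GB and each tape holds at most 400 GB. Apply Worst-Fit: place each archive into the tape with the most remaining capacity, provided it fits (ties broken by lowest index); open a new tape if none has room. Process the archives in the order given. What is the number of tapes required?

6

Put 214 GB in tape 1; 186 GB remain.
Put 52 GB in tape 1; 134 GB remain.
Put 71 GB in tape 1; 63 GB remain.
Put 283 GB in tape 2; 117 GB remain.
Put 105 GB in tape 2; 12 GB remain.
Put 69 GB in tape 3; 331 GB remain.
Put 201 GB in tape 3; 130 GB remain.
Put 93 GB in tape 3; 37 GB remain.
Put 87 GB in tape 4; 313 GB remain.
Put 110 GB in tape 4; 203 GB remain.
Put 204 GB in tape 5; 196 GB remain.
Put 251 GB in tape 6; 149 GB remain.
Final tapes: [214,52,71] [283,105] [69,201,93] [87,110] [204] [251].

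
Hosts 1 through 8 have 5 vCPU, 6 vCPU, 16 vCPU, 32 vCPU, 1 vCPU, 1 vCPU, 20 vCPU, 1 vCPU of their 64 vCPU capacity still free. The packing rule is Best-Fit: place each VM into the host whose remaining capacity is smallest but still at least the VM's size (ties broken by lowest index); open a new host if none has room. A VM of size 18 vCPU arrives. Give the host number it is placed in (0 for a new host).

7

Hosts with room: host 4 (32 vCPU), host 7 (20 vCPU).
Tightest fit is host 7 with 20 vCPU free.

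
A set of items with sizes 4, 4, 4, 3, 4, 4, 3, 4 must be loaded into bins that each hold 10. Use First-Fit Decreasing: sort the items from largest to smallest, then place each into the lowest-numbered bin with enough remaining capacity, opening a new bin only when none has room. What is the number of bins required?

4 bins

Sorted descending: 4, 4, 4, 4, 4, 4, 3, 3.
bin 1: place 4, 6 left
bin 1: place 4, 2 left
bin 2: place 4, 6 left
bin 2: place 4, 2 left
bin 3: place 4, 6 left
bin 3: place 4, 2 left
bin 4: place 3, 7 left
bin 4: place 3, 4 left
Final bins: [4,4] [4,4] [4,4] [3,3].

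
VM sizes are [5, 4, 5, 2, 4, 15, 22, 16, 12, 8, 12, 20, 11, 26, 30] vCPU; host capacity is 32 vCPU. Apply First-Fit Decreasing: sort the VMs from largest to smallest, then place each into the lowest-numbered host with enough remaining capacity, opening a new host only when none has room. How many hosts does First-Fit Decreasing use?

7

Sorted descending: 30, 26, 22, 20, 16, 15, 12, 12, 11, 8, 5, 5, 4, 4, 2.
host 1: place 30 vCPU, 2 vCPU left
host 2: place 26 vCPU, 6 vCPU left
host 3: place 22 vCPU, 10 vCPU left
host 4: place 20 vCPU, 12 vCPU left
host 5: place 16 vCPU, 16 vCPU left
host 5: place 15 vCPU, 1 vCPU left
host 4: place 12 vCPU, 0 vCPU left
host 6: place 12 vCPU, 20 vCPU left
host 6: place 11 vCPU, 9 vCPU left
host 3: place 8 vCPU, 2 vCPU left
host 2: place 5 vCPU, 1 vCPU left
host 6: place 5 vCPU, 4 vCPU left
host 6: place 4 vCPU, 0 vCPU left
host 7: place 4 vCPU, 28 vCPU left
host 1: place 2 vCPU, 0 vCPU left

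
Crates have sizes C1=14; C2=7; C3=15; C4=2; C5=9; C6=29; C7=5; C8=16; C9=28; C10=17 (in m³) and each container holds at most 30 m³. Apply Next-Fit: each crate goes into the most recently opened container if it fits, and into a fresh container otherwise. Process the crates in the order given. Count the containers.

C1 (14 m³) → container 1 (remaining 16 m³)
C2 (7 m³) → container 1 (remaining 9 m³)
C3 (15 m³) → container 2 (remaining 15 m³)
C4 (2 m³) → container 2 (remaining 13 m³)
C5 (9 m³) → container 2 (remaining 4 m³)
C6 (29 m³) → container 3 (remaining 1 m³)
C7 (5 m³) → container 4 (remaining 25 m³)
C8 (16 m³) → container 4 (remaining 9 m³)
C9 (28 m³) → container 5 (remaining 2 m³)
C10 (17 m³) → container 6 (remaining 13 m³)
Final containers: [14,7] [15,2,9] [29] [5,16] [28] [17].

6 containers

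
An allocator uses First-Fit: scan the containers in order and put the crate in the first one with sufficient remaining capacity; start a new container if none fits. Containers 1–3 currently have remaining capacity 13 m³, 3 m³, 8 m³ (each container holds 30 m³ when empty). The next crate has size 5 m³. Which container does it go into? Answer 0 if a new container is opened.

Containers with room: container 1 (13 m³), container 3 (8 m³).
The first with room is container 1.

1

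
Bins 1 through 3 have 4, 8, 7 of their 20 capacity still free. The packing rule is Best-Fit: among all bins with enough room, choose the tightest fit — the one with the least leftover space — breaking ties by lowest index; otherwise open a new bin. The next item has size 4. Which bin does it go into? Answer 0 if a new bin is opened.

1

Bins with room: bin 1 (4), bin 2 (8), bin 3 (7).
Tightest fit is bin 1 with 4 free.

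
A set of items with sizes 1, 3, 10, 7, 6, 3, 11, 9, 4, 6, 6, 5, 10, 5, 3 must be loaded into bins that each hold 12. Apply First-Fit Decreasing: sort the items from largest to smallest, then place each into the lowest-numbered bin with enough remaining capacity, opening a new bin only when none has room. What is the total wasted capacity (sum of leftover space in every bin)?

Sorted descending: 11, 10, 10, 9, 7, 6, 6, 6, 5, 5, 4, 3, 3, 3, 1.
Put 11 in bin 1; 1 remain.
Put 10 in bin 2; 2 remain.
Put 10 in bin 3; 2 remain.
Put 9 in bin 4; 3 remain.
Put 7 in bin 5; 5 remain.
Put 6 in bin 6; 6 remain.
Put 6 in bin 6; 0 remain.
Put 6 in bin 7; 6 remain.
Put 5 in bin 5; 0 remain.
Put 5 in bin 7; 1 remain.
Put 4 in bin 8; 8 remain.
Put 3 in bin 4; 0 remain.
Put 3 in bin 8; 5 remain.
Put 3 in bin 8; 2 remain.
Put 1 in bin 1; 0 remain.
8 bins × 12 = 96; used 89; unused 7.

7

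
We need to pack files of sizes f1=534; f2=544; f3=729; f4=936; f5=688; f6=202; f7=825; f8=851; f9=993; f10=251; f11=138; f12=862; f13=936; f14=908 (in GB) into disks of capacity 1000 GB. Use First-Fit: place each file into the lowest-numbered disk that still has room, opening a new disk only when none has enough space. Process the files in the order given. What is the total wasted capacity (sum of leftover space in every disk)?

1603

Put f1 (534 GB) in disk 1; 466 GB remain.
Put f2 (544 GB) in disk 2; 456 GB remain.
Put f3 (729 GB) in disk 3; 271 GB remain.
Put f4 (936 GB) in disk 4; 64 GB remain.
Put f5 (688 GB) in disk 5; 312 GB remain.
Put f6 (202 GB) in disk 1; 264 GB remain.
Put f7 (825 GB) in disk 6; 175 GB remain.
Put f8 (851 GB) in disk 7; 149 GB remain.
Put f9 (993 GB) in disk 8; 7 GB remain.
Put f10 (251 GB) in disk 1; 13 GB remain.
Put f11 (138 GB) in disk 2; 318 GB remain.
Put f12 (862 GB) in disk 9; 138 GB remain.
Put f13 (936 GB) in disk 10; 64 GB remain.
Put f14 (908 GB) in disk 11; 92 GB remain.
11 disks × 1000 GB = 11000 GB; used 9397 GB; unused 1603 GB.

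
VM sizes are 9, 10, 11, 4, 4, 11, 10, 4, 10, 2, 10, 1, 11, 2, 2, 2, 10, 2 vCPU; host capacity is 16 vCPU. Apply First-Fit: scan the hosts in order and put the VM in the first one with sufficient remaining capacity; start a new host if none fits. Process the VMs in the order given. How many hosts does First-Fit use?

9

host 1: place 9 vCPU, 7 vCPU left
host 2: place 10 vCPU, 6 vCPU left
host 3: place 11 vCPU, 5 vCPU left
host 1: place 4 vCPU, 3 vCPU left
host 2: place 4 vCPU, 2 vCPU left
host 4: place 11 vCPU, 5 vCPU left
host 5: place 10 vCPU, 6 vCPU left
host 3: place 4 vCPU, 1 vCPU left
host 6: place 10 vCPU, 6 vCPU left
host 1: place 2 vCPU, 1 vCPU left
host 7: place 10 vCPU, 6 vCPU left
host 1: place 1 vCPU, 0 vCPU left
host 8: place 11 vCPU, 5 vCPU left
host 2: place 2 vCPU, 0 vCPU left
host 4: place 2 vCPU, 3 vCPU left
host 4: place 2 vCPU, 1 vCPU left
host 9: place 10 vCPU, 6 vCPU left
host 5: place 2 vCPU, 4 vCPU left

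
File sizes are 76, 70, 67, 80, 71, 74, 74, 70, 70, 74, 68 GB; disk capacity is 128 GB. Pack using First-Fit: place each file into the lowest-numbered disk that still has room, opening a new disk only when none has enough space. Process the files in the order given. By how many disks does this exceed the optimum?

0

First-Fit: [76] [70] [67] [80] [71] [74] [74] [70] [70] [74] [68] → 11 disks.
11 files exceed 64 GB (half the capacity), and no two of those can share a disk, so at least 11 disks are needed.
So 11 is already optimal.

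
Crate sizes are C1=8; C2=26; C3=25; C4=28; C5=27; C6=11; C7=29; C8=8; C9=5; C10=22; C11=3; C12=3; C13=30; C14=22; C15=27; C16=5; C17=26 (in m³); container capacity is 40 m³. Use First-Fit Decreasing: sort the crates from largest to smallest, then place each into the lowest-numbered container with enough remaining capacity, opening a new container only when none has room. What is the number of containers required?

Sorted descending: 30, 29, 28, 27, 27, 26, 26, 25, 22, 22, 11, 8, 8, 5, 5, 3, 3.
container 1: place 30 m³, 10 m³ left
container 2: place 29 m³, 11 m³ left
container 3: place 28 m³, 12 m³ left
container 4: place 27 m³, 13 m³ left
container 5: place 27 m³, 13 m³ left
container 6: place 26 m³, 14 m³ left
container 7: place 26 m³, 14 m³ left
container 8: place 25 m³, 15 m³ left
container 9: place 22 m³, 18 m³ left
container 10: place 22 m³, 18 m³ left
container 2: place 11 m³, 0 m³ left
container 1: place 8 m³, 2 m³ left
container 3: place 8 m³, 4 m³ left
container 4: place 5 m³, 8 m³ left
container 4: place 5 m³, 3 m³ left
container 3: place 3 m³, 1 m³ left
container 4: place 3 m³, 0 m³ left

10 containers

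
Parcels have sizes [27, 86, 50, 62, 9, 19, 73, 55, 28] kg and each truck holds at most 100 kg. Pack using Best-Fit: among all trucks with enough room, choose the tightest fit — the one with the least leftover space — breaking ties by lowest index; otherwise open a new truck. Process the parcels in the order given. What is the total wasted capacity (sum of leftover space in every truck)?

Put 27 kg in truck 1; 73 kg remain.
Put 86 kg in truck 2; 14 kg remain.
Put 50 kg in truck 1; 23 kg remain.
Put 62 kg in truck 3; 38 kg remain.
Put 9 kg in truck 2; 5 kg remain.
Put 19 kg in truck 1; 4 kg remain.
Put 73 kg in truck 4; 27 kg remain.
Put 55 kg in truck 5; 45 kg remain.
Put 28 kg in truck 3; 10 kg remain.
5 trucks × 100 kg = 500 kg; used 409 kg; unused 91 kg.

91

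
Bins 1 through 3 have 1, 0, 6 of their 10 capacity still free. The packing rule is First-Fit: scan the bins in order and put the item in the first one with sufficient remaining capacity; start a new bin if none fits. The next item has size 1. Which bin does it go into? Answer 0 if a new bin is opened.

1

Bins with room: bin 1 (1), bin 3 (6).
The first with room is bin 1.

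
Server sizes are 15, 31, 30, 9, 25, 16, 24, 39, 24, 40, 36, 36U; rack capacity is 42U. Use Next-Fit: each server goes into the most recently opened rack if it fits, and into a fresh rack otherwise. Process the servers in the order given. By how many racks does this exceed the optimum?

1

Next-Fit: [15] [31] [30,9] [25,16] [24] [39] [24] [40] [36] [36] → 10 racks.
9 servers exceed 21U (half the capacity), and no two of those can share a rack, so at least 9 racks are needed.
An optimal packing achieves that bound: [40] [39] [36] [36] [31,9] [30] [25,16] [24,15] [24] → 9 racks.
Excess: 10 − 9 = 1.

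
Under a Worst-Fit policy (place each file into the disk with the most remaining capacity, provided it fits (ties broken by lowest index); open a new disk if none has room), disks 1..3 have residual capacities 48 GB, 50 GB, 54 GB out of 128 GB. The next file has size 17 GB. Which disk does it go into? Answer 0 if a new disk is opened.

3

Disks with room: disk 1 (48 GB), disk 2 (50 GB), disk 3 (54 GB).
Most room is disk 3 with 54 GB free.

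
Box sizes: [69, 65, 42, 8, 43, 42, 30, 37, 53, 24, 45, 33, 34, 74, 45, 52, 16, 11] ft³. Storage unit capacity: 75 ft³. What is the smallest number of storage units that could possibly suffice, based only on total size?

10

Total size = 69 + 65 + 42 + 8 + 43 + 42 + 30 + 37 + 53 + 24 + 45 + 33 + 34 + 74 + 45 + 52 + 16 + 11 = 723 ft³.
⌈723 / 75⌉ = 10.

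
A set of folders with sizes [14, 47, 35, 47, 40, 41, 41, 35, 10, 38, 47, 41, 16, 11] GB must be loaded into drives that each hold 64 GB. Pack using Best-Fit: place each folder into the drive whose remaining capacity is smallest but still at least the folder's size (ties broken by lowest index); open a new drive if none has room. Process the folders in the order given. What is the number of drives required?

Put 14 GB in drive 1; 50 GB remain.
Put 47 GB in drive 1; 3 GB remain.
Put 35 GB in drive 2; 29 GB remain.
Put 47 GB in drive 3; 17 GB remain.
Put 40 GB in drive 4; 24 GB remain.
Put 41 GB in drive 5; 23 GB remain.
Put 41 GB in drive 6; 23 GB remain.
Put 35 GB in drive 7; 29 GB remain.
Put 10 GB in drive 3; 7 GB remain.
Put 38 GB in drive 8; 26 GB remain.
Put 47 GB in drive 9; 17 GB remain.
Put 41 GB in drive 10; 23 GB remain.
Put 16 GB in drive 9; 1 GB remain.
Put 11 GB in drive 5; 12 GB remain.
Final drives: [14,47] [35] [47,10] [40] [41,11] [41] [35] [38] [47,16] [41].

10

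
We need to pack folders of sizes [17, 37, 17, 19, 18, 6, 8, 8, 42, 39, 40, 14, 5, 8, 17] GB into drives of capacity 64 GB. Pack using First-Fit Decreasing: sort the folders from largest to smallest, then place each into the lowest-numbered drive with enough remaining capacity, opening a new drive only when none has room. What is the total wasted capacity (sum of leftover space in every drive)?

Sorted descending: 42, 40, 39, 37, 19, 18, 17, 17, 17, 14, 8, 8, 8, 6, 5.
Put 42 GB in drive 1; 22 GB remain.
Put 40 GB in drive 2; 24 GB remain.
Put 39 GB in drive 3; 25 GB remain.
Put 37 GB in drive 4; 27 GB remain.
Put 19 GB in drive 1; 3 GB remain.
Put 18 GB in drive 2; 6 GB remain.
Put 17 GB in drive 3; 8 GB remain.
Put 17 GB in drive 4; 10 GB remain.
Put 17 GB in drive 5; 47 GB remain.
Put 14 GB in drive 5; 33 GB remain.
Put 8 GB in drive 3; 0 GB remain.
Put 8 GB in drive 4; 2 GB remain.
Put 8 GB in drive 5; 25 GB remain.
Put 6 GB in drive 2; 0 GB remain.
Put 5 GB in drive 5; 20 GB remain.
5 drives × 64 GB = 320 GB; used 295 GB; unused 25 GB.

25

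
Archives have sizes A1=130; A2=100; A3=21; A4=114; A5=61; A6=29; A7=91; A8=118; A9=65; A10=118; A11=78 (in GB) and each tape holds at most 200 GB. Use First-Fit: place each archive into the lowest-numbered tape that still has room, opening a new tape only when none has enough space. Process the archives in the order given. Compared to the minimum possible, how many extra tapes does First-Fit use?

First-Fit: [130,21,29] [100,61] [114,65] [91,78] [118] [118] → 6 tapes.
Total size 925 GB; any packing needs at least ⌈925/200⌉ = 5 tapes.
An optimal packing achieves that bound: [130,65] [118,78] [118,61,21] [114,29] [100,91] → 5 tapes.
Excess: 6 − 5 = 1.

1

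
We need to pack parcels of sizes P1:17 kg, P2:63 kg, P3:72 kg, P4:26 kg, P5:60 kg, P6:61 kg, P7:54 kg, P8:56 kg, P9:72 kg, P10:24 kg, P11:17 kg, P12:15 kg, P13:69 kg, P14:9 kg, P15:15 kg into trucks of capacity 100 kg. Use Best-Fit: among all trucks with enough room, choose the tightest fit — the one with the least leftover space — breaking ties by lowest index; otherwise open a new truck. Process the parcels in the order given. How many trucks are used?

8 trucks

Put P1 (17 kg) in truck 1; 83 kg remain.
Put P2 (63 kg) in truck 1; 20 kg remain.
Put P3 (72 kg) in truck 2; 28 kg remain.
Put P4 (26 kg) in truck 2; 2 kg remain.
Put P5 (60 kg) in truck 3; 40 kg remain.
Put P6 (61 kg) in truck 4; 39 kg remain.
Put P7 (54 kg) in truck 5; 46 kg remain.
Put P8 (56 kg) in truck 6; 44 kg remain.
Put P9 (72 kg) in truck 7; 28 kg remain.
Put P10 (24 kg) in truck 7; 4 kg remain.
Put P11 (17 kg) in truck 1; 3 kg remain.
Put P12 (15 kg) in truck 4; 24 kg remain.
Put P13 (69 kg) in truck 8; 31 kg remain.
Put P14 (9 kg) in truck 4; 15 kg remain.
Put P15 (15 kg) in truck 4; 0 kg remain.
Final trucks: [17,63,17] [72,26] [60] [61,15,9,15] [54] [56] [72,24] [69].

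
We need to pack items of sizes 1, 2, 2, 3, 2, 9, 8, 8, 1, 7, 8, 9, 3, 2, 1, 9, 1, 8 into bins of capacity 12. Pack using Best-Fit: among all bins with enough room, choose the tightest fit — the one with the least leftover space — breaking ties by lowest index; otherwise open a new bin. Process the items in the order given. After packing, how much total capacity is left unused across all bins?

Put 1 in bin 1; 11 remain.
Put 2 in bin 1; 9 remain.
Put 2 in bin 1; 7 remain.
Put 3 in bin 1; 4 remain.
Put 2 in bin 1; 2 remain.
Put 9 in bin 2; 3 remain.
Put 8 in bin 3; 4 remain.
Put 8 in bin 4; 4 remain.
Put 1 in bin 1; 1 remain.
Put 7 in bin 5; 5 remain.
Put 8 in bin 6; 4 remain.
Put 9 in bin 7; 3 remain.
Put 3 in bin 2; 0 remain.
Put 2 in bin 7; 1 remain.
Put 1 in bin 1; 0 remain.
Put 9 in bin 8; 3 remain.
Put 1 in bin 7; 0 remain.
Put 8 in bin 9; 4 remain.
9 bins × 12 = 108; used 84; unused 24.

24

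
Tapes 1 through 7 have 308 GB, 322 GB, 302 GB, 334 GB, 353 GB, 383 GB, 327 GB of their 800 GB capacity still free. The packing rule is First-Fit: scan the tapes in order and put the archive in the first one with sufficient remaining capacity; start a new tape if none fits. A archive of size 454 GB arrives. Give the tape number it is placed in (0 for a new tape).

0

No tape has ≥ 454 GB free, so a new tape is opened.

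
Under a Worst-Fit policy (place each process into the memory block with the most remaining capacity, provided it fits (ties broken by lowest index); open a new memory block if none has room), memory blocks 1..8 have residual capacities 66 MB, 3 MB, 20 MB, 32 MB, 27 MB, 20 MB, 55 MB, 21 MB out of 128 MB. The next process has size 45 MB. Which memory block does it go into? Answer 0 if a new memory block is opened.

1

Memory blocks with room: memory block 1 (66 MB), memory block 7 (55 MB).
Most room is memory block 1 with 66 MB free.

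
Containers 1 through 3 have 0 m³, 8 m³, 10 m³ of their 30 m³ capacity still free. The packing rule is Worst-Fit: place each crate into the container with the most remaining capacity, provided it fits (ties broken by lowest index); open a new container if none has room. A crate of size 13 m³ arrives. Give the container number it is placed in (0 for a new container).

0

No container has ≥ 13 m³ free, so a new container is opened.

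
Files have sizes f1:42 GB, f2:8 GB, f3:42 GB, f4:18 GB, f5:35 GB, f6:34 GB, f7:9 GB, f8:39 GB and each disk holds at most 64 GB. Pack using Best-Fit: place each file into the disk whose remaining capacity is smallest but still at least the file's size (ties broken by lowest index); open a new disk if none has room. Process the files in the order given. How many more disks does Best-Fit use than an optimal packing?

0

Best-Fit: [42,8,9] [42,18] [35] [34] [39] → 5 disks.
5 files exceed 32 GB (half the capacity), and no two of those can share a disk, so at least 5 disks are needed.
So 5 is already optimal.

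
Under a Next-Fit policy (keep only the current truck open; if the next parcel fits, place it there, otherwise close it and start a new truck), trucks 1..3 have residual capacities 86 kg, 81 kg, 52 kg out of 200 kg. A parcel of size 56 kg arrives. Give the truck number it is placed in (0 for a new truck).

Next-Fit only looks at truck 3, which has 52 kg free.
56 kg does not fit, so a new truck is opened.

0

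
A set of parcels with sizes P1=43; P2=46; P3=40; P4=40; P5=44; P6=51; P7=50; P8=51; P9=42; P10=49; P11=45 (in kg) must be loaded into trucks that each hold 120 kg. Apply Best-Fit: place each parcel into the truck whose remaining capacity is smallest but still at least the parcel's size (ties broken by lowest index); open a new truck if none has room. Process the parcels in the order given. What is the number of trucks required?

truck 1: place P1 (43 kg), 77 kg left
truck 1: place P2 (46 kg), 31 kg left
truck 2: place P3 (40 kg), 80 kg left
truck 2: place P4 (40 kg), 40 kg left
truck 3: place P5 (44 kg), 76 kg left
truck 3: place P6 (51 kg), 25 kg left
truck 4: place P7 (50 kg), 70 kg left
truck 4: place P8 (51 kg), 19 kg left
truck 5: place P9 (42 kg), 78 kg left
truck 5: place P10 (49 kg), 29 kg left
truck 6: place P11 (45 kg), 75 kg left

6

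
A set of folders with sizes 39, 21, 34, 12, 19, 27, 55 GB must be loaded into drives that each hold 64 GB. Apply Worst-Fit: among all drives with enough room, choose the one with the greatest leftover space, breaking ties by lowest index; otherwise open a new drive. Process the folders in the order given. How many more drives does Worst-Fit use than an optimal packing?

0

Worst-Fit: [39,21] [34,12] [19,27] [55] → 4 drives.
Total size 207 GB; any packing needs at least ⌈207/64⌉ = 4 drives.
So 4 is already optimal.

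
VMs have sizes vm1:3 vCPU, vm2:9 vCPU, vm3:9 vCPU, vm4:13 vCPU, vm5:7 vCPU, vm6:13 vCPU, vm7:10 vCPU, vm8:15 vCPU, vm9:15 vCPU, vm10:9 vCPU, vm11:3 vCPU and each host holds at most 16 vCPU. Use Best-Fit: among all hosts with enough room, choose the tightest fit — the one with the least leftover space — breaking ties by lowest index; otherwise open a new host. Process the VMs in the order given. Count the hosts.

8

vm1 (3 vCPU) → host 1 (remaining 13 vCPU)
vm2 (9 vCPU) → host 1 (remaining 4 vCPU)
vm3 (9 vCPU) → host 2 (remaining 7 vCPU)
vm4 (13 vCPU) → host 3 (remaining 3 vCPU)
vm5 (7 vCPU) → host 2 (remaining 0 vCPU)
vm6 (13 vCPU) → host 4 (remaining 3 vCPU)
vm7 (10 vCPU) → host 5 (remaining 6 vCPU)
vm8 (15 vCPU) → host 6 (remaining 1 vCPU)
vm9 (15 vCPU) → host 7 (remaining 1 vCPU)
vm10 (9 vCPU) → host 8 (remaining 7 vCPU)
vm11 (3 vCPU) → host 3 (remaining 0 vCPU)
Final hosts: [3,9] [9,7] [13,3] [13] [10] [15] [15] [9].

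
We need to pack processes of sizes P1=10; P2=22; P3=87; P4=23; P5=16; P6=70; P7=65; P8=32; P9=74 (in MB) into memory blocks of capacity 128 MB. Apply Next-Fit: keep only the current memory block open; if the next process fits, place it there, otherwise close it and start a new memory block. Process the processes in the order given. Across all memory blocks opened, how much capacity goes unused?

P1 (10 MB) → memory block 1 (remaining 118 MB)
P2 (22 MB) → memory block 1 (remaining 96 MB)
P3 (87 MB) → memory block 1 (remaining 9 MB)
P4 (23 MB) → memory block 2 (remaining 105 MB)
P5 (16 MB) → memory block 2 (remaining 89 MB)
P6 (70 MB) → memory block 2 (remaining 19 MB)
P7 (65 MB) → memory block 3 (remaining 63 MB)
P8 (32 MB) → memory block 3 (remaining 31 MB)
P9 (74 MB) → memory block 4 (remaining 54 MB)
4 memory blocks × 128 MB = 512 MB; used 399 MB; unused 113 MB.

113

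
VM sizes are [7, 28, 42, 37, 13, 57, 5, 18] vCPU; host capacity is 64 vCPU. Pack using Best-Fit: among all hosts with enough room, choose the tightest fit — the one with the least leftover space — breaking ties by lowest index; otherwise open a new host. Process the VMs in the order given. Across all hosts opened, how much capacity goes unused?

host 1: place 7 vCPU, 57 vCPU left
host 1: place 28 vCPU, 29 vCPU left
host 2: place 42 vCPU, 22 vCPU left
host 3: place 37 vCPU, 27 vCPU left
host 2: place 13 vCPU, 9 vCPU left
host 4: place 57 vCPU, 7 vCPU left
host 4: place 5 vCPU, 2 vCPU left
host 3: place 18 vCPU, 9 vCPU left
4 hosts × 64 vCPU = 256 vCPU; used 207 vCPU; unused 49 vCPU.

49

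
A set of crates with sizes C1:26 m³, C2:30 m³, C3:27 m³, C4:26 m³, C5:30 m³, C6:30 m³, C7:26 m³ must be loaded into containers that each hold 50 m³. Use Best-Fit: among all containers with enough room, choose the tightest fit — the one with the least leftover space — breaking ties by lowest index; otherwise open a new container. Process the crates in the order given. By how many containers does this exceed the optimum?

Best-Fit: [26] [30] [27] [26] [30] [30] [26] → 7 containers.
7 crates exceed 25 m³ (half the capacity), and no two of those can share a container, so at least 7 containers are needed.
So 7 is already optimal.

0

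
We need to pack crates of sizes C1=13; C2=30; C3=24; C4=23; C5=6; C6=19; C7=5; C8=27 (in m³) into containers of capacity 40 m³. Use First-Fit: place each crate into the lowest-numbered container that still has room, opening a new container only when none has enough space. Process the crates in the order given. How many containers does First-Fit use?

Put C1 (13 m³) in container 1; 27 m³ remain.
Put C2 (30 m³) in container 2; 10 m³ remain.
Put C3 (24 m³) in container 1; 3 m³ remain.
Put C4 (23 m³) in container 3; 17 m³ remain.
Put C5 (6 m³) in container 2; 4 m³ remain.
Put C6 (19 m³) in container 4; 21 m³ remain.
Put C7 (5 m³) in container 3; 12 m³ remain.
Put C8 (27 m³) in container 5; 13 m³ remain.

5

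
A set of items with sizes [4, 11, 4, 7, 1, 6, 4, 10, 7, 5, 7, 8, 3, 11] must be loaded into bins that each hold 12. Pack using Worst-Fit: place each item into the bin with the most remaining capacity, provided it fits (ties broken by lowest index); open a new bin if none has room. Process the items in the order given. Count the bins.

9 bins

bin 1: place 4, 8 left
bin 2: place 11, 1 left
bin 1: place 4, 4 left
bin 3: place 7, 5 left
bin 3: place 1, 4 left
bin 4: place 6, 6 left
bin 4: place 4, 2 left
bin 5: place 10, 2 left
bin 6: place 7, 5 left
bin 6: place 5, 0 left
bin 7: place 7, 5 left
bin 8: place 8, 4 left
bin 7: place 3, 2 left
bin 9: place 11, 1 left
Final bins: [4,4] [11] [7,1] [6,4] [10] [7,5] [7,3] [8] [11].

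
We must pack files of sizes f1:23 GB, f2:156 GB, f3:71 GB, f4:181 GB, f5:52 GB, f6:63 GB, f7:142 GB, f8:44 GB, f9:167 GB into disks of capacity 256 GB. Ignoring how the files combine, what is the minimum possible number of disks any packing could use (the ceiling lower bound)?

4 disks

Total size = 23 + 156 + 71 + 181 + 52 + 63 + 142 + 44 + 167 = 899 GB.
⌈899 / 256⌉ = 4.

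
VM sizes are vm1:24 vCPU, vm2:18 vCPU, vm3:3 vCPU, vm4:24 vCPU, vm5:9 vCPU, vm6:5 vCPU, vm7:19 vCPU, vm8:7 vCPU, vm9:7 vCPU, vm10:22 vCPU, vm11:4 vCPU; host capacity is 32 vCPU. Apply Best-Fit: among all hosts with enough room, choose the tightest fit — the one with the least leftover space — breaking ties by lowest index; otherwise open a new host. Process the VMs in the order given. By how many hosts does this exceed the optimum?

Best-Fit: [24,3,5] [18,9,4] [24,7] [19,7] [22] → 5 hosts.
Total size 142 vCPU; any packing needs at least ⌈142/32⌉ = 5 hosts.
So 5 is already optimal.

0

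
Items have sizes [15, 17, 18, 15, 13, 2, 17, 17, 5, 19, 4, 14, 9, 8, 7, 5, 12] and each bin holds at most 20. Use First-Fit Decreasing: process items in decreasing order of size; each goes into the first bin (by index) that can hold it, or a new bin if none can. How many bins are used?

11

Sorted descending: 19, 18, 17, 17, 17, 15, 15, 14, 13, 12, 9, 8, 7, 5, 5, 4, 2.
Put 19 in bin 1; 1 remain.
Put 18 in bin 2; 2 remain.
Put 17 in bin 3; 3 remain.
Put 17 in bin 4; 3 remain.
Put 17 in bin 5; 3 remain.
Put 15 in bin 6; 5 remain.
Put 15 in bin 7; 5 remain.
Put 14 in bin 8; 6 remain.
Put 13 in bin 9; 7 remain.
Put 12 in bin 10; 8 remain.
Put 9 in bin 11; 11 remain.
Put 8 in bin 10; 0 remain.
Put 7 in bin 9; 0 remain.
Put 5 in bin 6; 0 remain.
Put 5 in bin 7; 0 remain.
Put 4 in bin 8; 2 remain.
Put 2 in bin 2; 0 remain.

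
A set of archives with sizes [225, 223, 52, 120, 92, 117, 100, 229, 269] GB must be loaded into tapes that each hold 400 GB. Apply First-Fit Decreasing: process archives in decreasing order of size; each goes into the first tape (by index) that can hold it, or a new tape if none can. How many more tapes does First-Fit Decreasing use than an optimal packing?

First-Fit Decreasing: [269,120] [229,117,52] [225,100] [223,92] → 4 tapes.
Total size 1427 GB; any packing needs at least ⌈1427/400⌉ = 4 tapes.
So 4 is already optimal.

0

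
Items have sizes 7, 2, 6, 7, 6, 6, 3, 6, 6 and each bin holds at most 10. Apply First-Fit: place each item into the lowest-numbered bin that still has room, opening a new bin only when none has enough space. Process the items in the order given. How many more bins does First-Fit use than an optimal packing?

0

First-Fit: [7,2] [6,3] [7] [6] [6] [6] [6] → 7 bins.
7 items exceed 5 (half the capacity), and no two of those can share a bin, so at least 7 bins are needed.
So 7 is already optimal.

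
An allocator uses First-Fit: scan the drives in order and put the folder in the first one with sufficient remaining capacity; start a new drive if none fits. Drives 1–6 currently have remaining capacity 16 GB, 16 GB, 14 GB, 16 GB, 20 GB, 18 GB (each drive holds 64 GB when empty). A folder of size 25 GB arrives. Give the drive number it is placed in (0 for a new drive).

0

No drive has ≥ 25 GB free, so a new drive is opened.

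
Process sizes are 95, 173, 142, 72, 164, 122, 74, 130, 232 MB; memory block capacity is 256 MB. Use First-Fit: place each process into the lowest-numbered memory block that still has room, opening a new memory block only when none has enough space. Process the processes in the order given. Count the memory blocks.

memory block 1: place 95 MB, 161 MB left
memory block 2: place 173 MB, 83 MB left
memory block 1: place 142 MB, 19 MB left
memory block 2: place 72 MB, 11 MB left
memory block 3: place 164 MB, 92 MB left
memory block 4: place 122 MB, 134 MB left
memory block 3: place 74 MB, 18 MB left
memory block 4: place 130 MB, 4 MB left
memory block 5: place 232 MB, 24 MB left

5 memory blocks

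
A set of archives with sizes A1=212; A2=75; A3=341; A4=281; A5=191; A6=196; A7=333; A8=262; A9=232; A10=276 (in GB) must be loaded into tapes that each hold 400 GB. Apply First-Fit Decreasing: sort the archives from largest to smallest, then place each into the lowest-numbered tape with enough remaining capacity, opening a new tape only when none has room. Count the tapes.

Sorted descending: 341, 333, 281, 276, 262, 232, 212, 196, 191, 75.
341 GB → tape 1 (remaining 59 GB)
333 GB → tape 2 (remaining 67 GB)
281 GB → tape 3 (remaining 119 GB)
276 GB → tape 4 (remaining 124 GB)
262 GB → tape 5 (remaining 138 GB)
232 GB → tape 6 (remaining 168 GB)
212 GB → tape 7 (remaining 188 GB)
196 GB → tape 8 (remaining 204 GB)
191 GB → tape 8 (remaining 13 GB)
75 GB → tape 3 (remaining 44 GB)

8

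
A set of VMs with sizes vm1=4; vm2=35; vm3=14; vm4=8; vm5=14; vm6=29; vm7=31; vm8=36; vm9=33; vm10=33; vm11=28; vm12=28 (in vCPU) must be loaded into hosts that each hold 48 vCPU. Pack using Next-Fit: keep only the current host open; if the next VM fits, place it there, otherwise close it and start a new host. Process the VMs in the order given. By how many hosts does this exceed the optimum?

Next-Fit: [4,35] [14,8,14] [29] [31] [36] [33] [33] [28] [28] → 9 hosts.
8 VMs exceed 24 vCPU (half the capacity), and no two of those can share a host, so at least 8 hosts are needed.
An optimal packing achieves that bound: [36,8,4] [35] [33,14] [33,14] [31] [29] [28] [28] → 8 hosts.
Excess: 9 − 8 = 1.

1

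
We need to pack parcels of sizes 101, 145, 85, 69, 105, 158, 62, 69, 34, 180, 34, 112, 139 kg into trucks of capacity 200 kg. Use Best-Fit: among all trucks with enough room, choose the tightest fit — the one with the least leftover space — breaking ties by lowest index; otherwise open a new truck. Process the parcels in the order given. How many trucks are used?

8

truck 1: place 101 kg, 99 kg left
truck 2: place 145 kg, 55 kg left
truck 1: place 85 kg, 14 kg left
truck 3: place 69 kg, 131 kg left
truck 3: place 105 kg, 26 kg left
truck 4: place 158 kg, 42 kg left
truck 5: place 62 kg, 138 kg left
truck 5: place 69 kg, 69 kg left
truck 4: place 34 kg, 8 kg left
truck 6: place 180 kg, 20 kg left
truck 2: place 34 kg, 21 kg left
truck 7: place 112 kg, 88 kg left
truck 8: place 139 kg, 61 kg left
Final trucks: [101,85] [145,34] [69,105] [158,34] [62,69] [180] [112] [139].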